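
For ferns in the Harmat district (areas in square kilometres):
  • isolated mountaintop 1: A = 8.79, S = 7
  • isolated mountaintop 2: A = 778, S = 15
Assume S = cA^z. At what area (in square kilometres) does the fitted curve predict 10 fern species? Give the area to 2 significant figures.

z = ln(15/7) / ln(778/8.79) = 0.7621 / 4.4831 = 0.1700
c = 7 / 8.79^0.1700 = 7 / 1.447 = 4.837
A = (10/4.837)^(1/0.1700) ⇒ ln A = ln(2.067)/0.1700 = 4.2717
A = e^4.2717 ≈ 71.64 square kilometres

72 square kilometres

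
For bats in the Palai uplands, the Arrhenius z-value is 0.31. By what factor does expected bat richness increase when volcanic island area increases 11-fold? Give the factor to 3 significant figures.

S₂/S₁ = (A₂/A₁)^z = 11^0.31
ln(S₂/S₁) = 0.31 × ln 11 = 0.31 × 2.3979 = 0.7433
S₂/S₁ = e^0.7433 ≈ 2.103

2.10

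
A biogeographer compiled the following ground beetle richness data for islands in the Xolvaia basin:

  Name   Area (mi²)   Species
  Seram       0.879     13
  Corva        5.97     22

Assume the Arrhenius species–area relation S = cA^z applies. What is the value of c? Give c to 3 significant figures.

z = ln(S₂/S₁) / ln(A₂/A₁) = ln(22/13) / ln(5.97/0.879) = 0.5261 / 1.9157 = 0.2746
c = S₁ / A₁^z = 13 / 0.879^0.2746 = 13 / 0.9652 = 13.47

13.5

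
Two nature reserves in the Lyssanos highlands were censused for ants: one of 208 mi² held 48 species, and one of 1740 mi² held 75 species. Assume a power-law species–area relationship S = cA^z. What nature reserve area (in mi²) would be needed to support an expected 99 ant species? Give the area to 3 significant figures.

z = ln(75/48) / ln(1740/208) = 0.4463 / 2.1241 = 0.2101
c = 48 / 208^0.2101 = 48 / 3.069 = 15.64
A = (99/15.64)^(1/0.2101) ⇒ ln A = ln(6.33)/0.2101 = 8.7830
A = e^8.7830 ≈ 6523 mi²

6520 mi²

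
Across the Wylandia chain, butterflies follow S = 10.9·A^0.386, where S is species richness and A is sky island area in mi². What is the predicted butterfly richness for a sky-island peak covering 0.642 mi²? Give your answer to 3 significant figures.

S = 10.9 × 0.642^0.386
ln S = ln 10.9 + 0.386 × ln 0.642 = 2.3888 + 0.386 × -0.4432 = 2.2177
S = e^2.2177 ≈ 9.186

9.19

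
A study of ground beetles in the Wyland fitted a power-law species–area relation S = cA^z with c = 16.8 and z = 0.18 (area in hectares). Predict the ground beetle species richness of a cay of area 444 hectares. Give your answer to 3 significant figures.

S = 16.8 × 444^0.18
ln S = ln 16.8 + 0.18 × ln 444 = 2.8214 + 0.18 × 6.0958 = 3.9186
S = e^3.9186 ≈ 50.33

50.3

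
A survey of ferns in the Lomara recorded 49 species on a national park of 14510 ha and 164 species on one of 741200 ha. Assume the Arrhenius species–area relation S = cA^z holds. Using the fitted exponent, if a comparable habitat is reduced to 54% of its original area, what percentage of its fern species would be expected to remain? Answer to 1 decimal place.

z = ln(164/49) / ln(741200/14510) = 1.2080 / 3.9334 = 0.3071
S_new/S_old = (A_new/A_old)^z = 0.54^0.3071 = exp(0.3071 × -0.6162) = 0.8276

82.8%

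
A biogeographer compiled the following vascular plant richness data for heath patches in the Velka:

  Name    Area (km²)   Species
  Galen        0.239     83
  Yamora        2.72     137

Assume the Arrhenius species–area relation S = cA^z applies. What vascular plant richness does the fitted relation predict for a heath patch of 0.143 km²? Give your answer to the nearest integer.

z = ln(137/83) / ln(2.72/0.239) = 0.5011 / 2.4319 = 0.2061
c = 83 / 0.239^0.2061 = 83 / 0.7446 = 111.5
S₃ = 111.5 × 0.143^0.2061 = 111.5 × 0.6698 ≈ 74.66

75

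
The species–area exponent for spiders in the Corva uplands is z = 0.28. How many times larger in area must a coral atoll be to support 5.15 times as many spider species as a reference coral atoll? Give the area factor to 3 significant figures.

(A₂/A₁)^0.28 = 5.15, so A₂/A₁ = 5.15^(1/0.28) = 5.15^3.571
ln(A₂/A₁) = ln 5.15 / 0.28 = 1.6390 / 0.28 = 5.8536
A₂/A₁ = e^5.8536 ≈ 348.5

348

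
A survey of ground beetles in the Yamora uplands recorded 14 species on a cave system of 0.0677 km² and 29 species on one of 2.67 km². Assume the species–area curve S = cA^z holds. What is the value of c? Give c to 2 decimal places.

23.87

z = ln(S₂/S₁) / ln(A₂/A₁) = ln(29/14) / ln(2.67/0.0677) = 0.7282 / 3.6747 = 0.1982
c = S₁ / A₁^z = 14 / 0.0677^0.1982 = 14 / 0.5865 = 23.87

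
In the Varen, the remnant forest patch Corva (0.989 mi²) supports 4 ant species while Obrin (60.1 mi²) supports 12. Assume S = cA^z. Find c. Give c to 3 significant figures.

z = ln(S₂/S₁) / ln(A₂/A₁) = ln(12/4) / ln(60.1/0.989) = 1.0986 / 4.1071 = 0.2675
c = S₁ / A₁^z = 4 / 0.989^0.2675 = 4 / 0.997 = 4.012

4.01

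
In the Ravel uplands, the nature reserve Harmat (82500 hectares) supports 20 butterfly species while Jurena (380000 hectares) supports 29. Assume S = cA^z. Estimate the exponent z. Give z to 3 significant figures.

Taking logs: ln S = ln c + z ln A, so z = (ln S₂ − ln S₁)/(ln A₂ − ln A₁).
z = ln(29/20) / ln(380000/82500) = ln(1.45) / ln(4.606) = 0.3716 / 1.5274 = 0.2433

0.243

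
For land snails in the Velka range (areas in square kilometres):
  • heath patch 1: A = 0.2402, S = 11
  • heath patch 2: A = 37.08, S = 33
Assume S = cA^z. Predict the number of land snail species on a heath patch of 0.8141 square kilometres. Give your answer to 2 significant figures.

14

z = ln(33/11) / ln(37.08/0.2402) = 1.0986 / 5.0394 = 0.2180
c = 11 / 0.2402^0.2180 = 11 / 0.7328 = 15.01
S₃ = 15.01 × 0.8141^0.2180 = 15.01 × 0.9562 ≈ 14.35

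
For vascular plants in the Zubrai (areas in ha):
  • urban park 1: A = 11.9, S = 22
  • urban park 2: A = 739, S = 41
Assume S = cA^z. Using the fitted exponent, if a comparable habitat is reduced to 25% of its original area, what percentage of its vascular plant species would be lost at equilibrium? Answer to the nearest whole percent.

19%

z = ln(41/22) / ln(739/11.9) = 0.6225 / 4.1288 = 0.1508
S_new/S_old = (A_new/A_old)^z = 0.25^0.1508 = exp(0.1508 × -1.3863) = 0.8114
Fraction lost = 1 − 0.8114 = 0.1886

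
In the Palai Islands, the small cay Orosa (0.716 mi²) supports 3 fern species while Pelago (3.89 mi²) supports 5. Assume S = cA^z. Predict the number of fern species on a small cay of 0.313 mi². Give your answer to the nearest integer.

z = ln(5/3) / ln(3.89/0.716) = 0.5108 / 1.6925 = 0.3018
c = 3 / 0.716^0.3018 = 3 / 0.9041 = 3.318
S₃ = 3.318 × 0.313^0.3018 = 3.318 × 0.7043 ≈ 2.337

2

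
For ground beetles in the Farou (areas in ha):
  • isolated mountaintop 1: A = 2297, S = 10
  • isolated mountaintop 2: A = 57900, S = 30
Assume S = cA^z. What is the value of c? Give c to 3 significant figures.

0.717

z = ln(S₂/S₁) / ln(A₂/A₁) = ln(30/10) / ln(57900/2297) = 1.0986 / 3.2271 = 0.3404
c = S₁ / A₁^z = 10 / 2297^0.3404 = 10 / 13.94 = 0.7174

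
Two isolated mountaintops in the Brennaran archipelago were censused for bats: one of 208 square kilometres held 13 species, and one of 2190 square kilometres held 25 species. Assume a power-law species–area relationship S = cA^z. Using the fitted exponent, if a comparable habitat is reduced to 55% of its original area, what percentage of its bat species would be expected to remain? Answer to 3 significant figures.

z = ln(25/13) / ln(2190/208) = 0.6539 / 2.3541 = 0.2778
S_new/S_old = (A_new/A_old)^z = 0.55^0.2778 = exp(0.2778 × -0.5978) = 0.847

84.7%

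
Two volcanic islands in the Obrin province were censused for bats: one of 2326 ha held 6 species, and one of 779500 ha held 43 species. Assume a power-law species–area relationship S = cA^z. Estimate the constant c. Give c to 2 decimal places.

z = ln(S₂/S₁) / ln(A₂/A₁) = ln(43/6) / ln(779500/2326) = 1.9694 / 5.8145 = 0.3387
c = S₁ / A₁^z = 6 / 2326^0.3387 = 6 / 13.81 = 0.4344

0.43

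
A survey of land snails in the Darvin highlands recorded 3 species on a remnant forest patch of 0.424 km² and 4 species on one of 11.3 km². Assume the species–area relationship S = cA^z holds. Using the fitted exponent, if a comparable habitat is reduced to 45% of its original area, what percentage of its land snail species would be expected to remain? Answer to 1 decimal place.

93.2%

z = ln(4/3) / ln(11.3/0.424) = 0.2877 / 3.2828 = 0.0876
S_new/S_old = (A_new/A_old)^z = 0.45^0.0876 = exp(0.0876 × -0.7985) = 0.9324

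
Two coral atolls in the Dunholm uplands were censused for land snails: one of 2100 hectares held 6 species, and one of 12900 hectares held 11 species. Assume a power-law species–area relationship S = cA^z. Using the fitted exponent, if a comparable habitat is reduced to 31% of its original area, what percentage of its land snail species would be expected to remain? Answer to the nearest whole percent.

z = ln(11/6) / ln(12900/2100) = 0.6061 / 1.8153 = 0.3339
S_new/S_old = (A_new/A_old)^z = 0.31^0.3339 = exp(0.3339 × -1.1712) = 0.6763

68%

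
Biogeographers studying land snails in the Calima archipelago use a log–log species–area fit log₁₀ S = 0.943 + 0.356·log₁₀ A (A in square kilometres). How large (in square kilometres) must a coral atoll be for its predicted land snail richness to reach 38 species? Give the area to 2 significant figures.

61 square kilometres

38 = 8.77 × A^0.356  ⇒  A^0.356 = 38/8.77 = 4.333
ln A = ln(4.333) / 0.356 = 1.4662 / 0.356 = 4.1187
A = e^4.1187 ≈ 61.48 square kilometres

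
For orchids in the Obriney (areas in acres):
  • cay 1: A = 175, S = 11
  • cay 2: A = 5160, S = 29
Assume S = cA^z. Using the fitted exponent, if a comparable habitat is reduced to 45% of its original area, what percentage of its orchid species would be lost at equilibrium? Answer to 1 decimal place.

20.4%

z = ln(29/11) / ln(5160/175) = 0.9694 / 3.3839 = 0.2865
S_new/S_old = (A_new/A_old)^z = 0.45^0.2865 = exp(0.2865 × -0.7985) = 0.7955
Fraction lost = 1 − 0.7955 = 0.2045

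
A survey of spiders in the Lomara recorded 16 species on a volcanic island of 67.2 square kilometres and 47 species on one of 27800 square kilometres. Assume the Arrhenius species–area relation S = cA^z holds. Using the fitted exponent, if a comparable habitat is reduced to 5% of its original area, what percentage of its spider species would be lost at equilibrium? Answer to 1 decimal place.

41.5%

z = ln(47/16) / ln(27800/67.2) = 1.0776 / 6.0251 = 0.1788
S_new/S_old = (A_new/A_old)^z = 0.05^0.1788 = exp(0.1788 × -2.9957) = 0.5852
Fraction lost = 1 − 0.5852 = 0.4148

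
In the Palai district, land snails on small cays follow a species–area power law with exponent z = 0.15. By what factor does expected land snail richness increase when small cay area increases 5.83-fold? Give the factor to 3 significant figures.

1.30

S₂/S₁ = (A₂/A₁)^z = 5.83^0.15
ln(S₂/S₁) = 0.15 × ln 5.83 = 0.15 × 1.7630 = 0.2645
S₂/S₁ = e^0.2645 ≈ 1.303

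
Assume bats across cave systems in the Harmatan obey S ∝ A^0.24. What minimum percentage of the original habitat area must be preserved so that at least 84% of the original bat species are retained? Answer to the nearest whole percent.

Need (A_new/A_old)^0.24 = 0.84, so A_new/A_old = 0.84^(1/0.24) = 0.84^4.167
ln(A_new/A_old) = ln 0.84 / 0.24 = -0.1744 / 0.24 = -0.7265
A_new/A_old = e^-0.7265 ≈ 0.4836

48%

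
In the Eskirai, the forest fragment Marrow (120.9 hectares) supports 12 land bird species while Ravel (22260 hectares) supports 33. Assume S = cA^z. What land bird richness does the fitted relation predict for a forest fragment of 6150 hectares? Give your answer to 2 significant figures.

z = ln(33/12) / ln(22260/120.9) = 1.0116 / 5.2156 = 0.1940
c = 12 / 120.9^0.1940 = 12 / 2.535 = 4.735
S₃ = 4.735 × 6150^0.1940 = 4.735 × 5.431 ≈ 25.71

26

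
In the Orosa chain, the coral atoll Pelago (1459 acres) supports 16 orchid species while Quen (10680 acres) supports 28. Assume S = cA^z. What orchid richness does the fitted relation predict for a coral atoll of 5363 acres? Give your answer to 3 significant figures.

23.1

z = ln(28/16) / ln(10680/1459) = 0.5596 / 1.9906 = 0.2811
c = 16 / 1459^0.2811 = 16 / 7.754 = 2.064
S₃ = 2.064 × 5363^0.2811 = 2.064 × 11.18 ≈ 23.07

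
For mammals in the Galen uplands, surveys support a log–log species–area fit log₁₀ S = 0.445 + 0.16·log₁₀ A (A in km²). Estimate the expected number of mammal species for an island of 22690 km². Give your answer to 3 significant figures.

S = 2.786 × 22690^0.16 = 2.786 × 4.977 ≈ 13.87

13.9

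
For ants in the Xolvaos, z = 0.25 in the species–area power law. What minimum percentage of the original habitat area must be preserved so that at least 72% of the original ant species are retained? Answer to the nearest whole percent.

Need (A_new/A_old)^0.25 = 0.72, so A_new/A_old = 0.72^(1/0.25) = 0.72^4
ln(A_new/A_old) = ln 0.72 / 0.25 = -0.3285 / 0.25 = -1.3140
A_new/A_old = e^-1.3140 ≈ 0.2687

27%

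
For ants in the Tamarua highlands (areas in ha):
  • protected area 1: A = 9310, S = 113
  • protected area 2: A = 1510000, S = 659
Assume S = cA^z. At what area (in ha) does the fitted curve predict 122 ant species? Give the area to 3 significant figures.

11600 ha

z = ln(659/113) / ln(1510000/9310) = 1.7633 / 5.0888 = 0.3465
c = 113 / 9310^0.3465 = 113 / 23.73 = 4.762
A = (122/4.762)^(1/0.3465) ⇒ ln A = ln(25.62)/0.3465 = 9.3600
A = e^9.3600 ≈ 11614 ha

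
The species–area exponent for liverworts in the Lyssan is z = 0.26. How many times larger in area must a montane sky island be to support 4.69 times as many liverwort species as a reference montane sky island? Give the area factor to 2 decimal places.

(A₂/A₁)^0.26 = 4.69, so A₂/A₁ = 4.69^(1/0.26) = 4.69^3.846
ln(A₂/A₁) = ln 4.69 / 0.26 = 1.5454 / 0.26 = 5.9440
A₂/A₁ = e^5.9440 ≈ 381.4

381.45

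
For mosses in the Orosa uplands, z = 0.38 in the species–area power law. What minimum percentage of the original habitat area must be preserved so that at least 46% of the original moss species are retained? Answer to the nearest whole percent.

13%

Need (A_new/A_old)^0.38 = 0.46, so A_new/A_old = 0.46^(1/0.38) = 0.46^2.632
ln(A_new/A_old) = ln 0.46 / 0.38 = -0.7765 / 0.38 = -2.0435
A_new/A_old = e^-2.0435 ≈ 0.1296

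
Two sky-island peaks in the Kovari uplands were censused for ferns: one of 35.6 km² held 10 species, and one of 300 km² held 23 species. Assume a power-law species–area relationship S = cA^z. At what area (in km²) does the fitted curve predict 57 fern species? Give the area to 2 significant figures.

z = ln(23/10) / ln(300/35.6) = 0.8329 / 2.1314 = 0.3908
c = 10 / 35.6^0.3908 = 10 / 4.039 = 2.476
A = (57/2.476)^(1/0.3908) ⇒ ln A = ln(23.02)/0.3908 = 8.0262
A = e^8.0262 ≈ 3060 km²

3100 km²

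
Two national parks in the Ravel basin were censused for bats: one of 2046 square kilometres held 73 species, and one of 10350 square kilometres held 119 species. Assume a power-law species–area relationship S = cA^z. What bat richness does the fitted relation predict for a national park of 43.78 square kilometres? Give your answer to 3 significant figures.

22.9

z = ln(119/73) / ln(10350/2046) = 0.4887 / 1.6211 = 0.3014
c = 73 / 2046^0.3014 = 73 / 9.955 = 7.333
S₃ = 7.333 × 43.78^0.3014 = 7.333 × 3.124 ≈ 22.91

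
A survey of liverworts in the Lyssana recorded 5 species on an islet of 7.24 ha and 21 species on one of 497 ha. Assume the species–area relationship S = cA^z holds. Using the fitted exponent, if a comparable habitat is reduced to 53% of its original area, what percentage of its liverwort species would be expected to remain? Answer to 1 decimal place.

z = ln(21/5) / ln(497/7.24) = 1.4351 / 4.2290 = 0.3393
S_new/S_old = (A_new/A_old)^z = 0.53^0.3393 = exp(0.3393 × -0.6349) = 0.8062

80.6%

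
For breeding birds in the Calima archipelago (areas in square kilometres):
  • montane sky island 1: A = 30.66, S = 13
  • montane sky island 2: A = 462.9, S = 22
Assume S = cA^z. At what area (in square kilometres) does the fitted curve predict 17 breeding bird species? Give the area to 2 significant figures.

120 square kilometres

z = ln(22/13) / ln(462.9/30.66) = 0.5261 / 2.7146 = 0.1938
c = 13 / 30.66^0.1938 = 13 / 1.941 = 6.696
A = (17/6.696)^(1/0.1938) ⇒ ln A = ln(2.539)/0.1938 = 4.8072
A = e^4.8072 ≈ 122.4 square kilometres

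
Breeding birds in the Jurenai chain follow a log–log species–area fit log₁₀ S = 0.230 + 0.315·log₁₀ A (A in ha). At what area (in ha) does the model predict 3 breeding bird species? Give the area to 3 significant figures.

3 = 1.698 × A^0.315  ⇒  A^0.315 = 3/1.698 = 1.767
ln A = ln(1.767) / 0.315 = 0.5690 / 0.315 = 1.8064
A = e^1.8064 ≈ 6.089 ha

6.09 ha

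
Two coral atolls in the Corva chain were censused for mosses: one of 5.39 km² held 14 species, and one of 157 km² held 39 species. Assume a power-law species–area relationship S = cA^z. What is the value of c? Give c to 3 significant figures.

8.39

z = ln(S₂/S₁) / ln(A₂/A₁) = ln(39/14) / ln(157/5.39) = 1.0245 / 3.3717 = 0.3039
c = S₁ / A₁^z = 14 / 5.39^0.3039 = 14 / 1.668 = 8.391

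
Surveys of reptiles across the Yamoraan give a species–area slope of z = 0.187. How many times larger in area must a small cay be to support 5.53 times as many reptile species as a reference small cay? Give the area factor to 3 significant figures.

9370

(A₂/A₁)^0.187 = 5.53, so A₂/A₁ = 5.53^(1/0.187) = 5.53^5.348
ln(A₂/A₁) = ln 5.53 / 0.187 = 1.7102 / 0.187 = 9.1454
A₂/A₁ = e^9.1454 ≈ 9371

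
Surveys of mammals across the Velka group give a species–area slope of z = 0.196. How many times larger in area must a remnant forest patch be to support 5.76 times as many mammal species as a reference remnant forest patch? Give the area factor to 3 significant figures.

(A₂/A₁)^0.196 = 5.76, so A₂/A₁ = 5.76^(1/0.196) = 5.76^5.102
ln(A₂/A₁) = ln 5.76 / 0.196 = 1.7509 / 0.196 = 8.9334
A₂/A₁ = e^8.9334 ≈ 7581

7580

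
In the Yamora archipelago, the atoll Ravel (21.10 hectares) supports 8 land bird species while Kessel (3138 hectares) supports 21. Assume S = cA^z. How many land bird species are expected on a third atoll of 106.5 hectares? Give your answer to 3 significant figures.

z = ln(21/8) / ln(3138/21.1) = 0.9651 / 5.0021 = 0.1929
c = 8 / 21.1^0.1929 = 8 / 1.801 = 4.442
S₃ = 4.442 × 106.5^0.1929 = 4.442 × 2.461 ≈ 10.93

10.9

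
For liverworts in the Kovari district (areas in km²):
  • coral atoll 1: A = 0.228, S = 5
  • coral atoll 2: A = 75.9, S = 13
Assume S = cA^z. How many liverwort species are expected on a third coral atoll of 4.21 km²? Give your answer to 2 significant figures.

z = ln(13/5) / ln(75.9/0.228) = 0.9555 / 5.8078 = 0.1645
c = 5 / 0.228^0.1645 = 5 / 0.7841 = 6.377
S₃ = 6.377 × 4.21^0.1645 = 6.377 × 1.267 ≈ 8.078

8.1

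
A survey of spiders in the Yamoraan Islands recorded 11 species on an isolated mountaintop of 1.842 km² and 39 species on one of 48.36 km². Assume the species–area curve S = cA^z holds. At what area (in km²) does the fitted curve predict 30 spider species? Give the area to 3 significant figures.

24.6 km²

z = ln(39/11) / ln(48.36/1.842) = 1.2657 / 3.2678 = 0.3873
c = 11 / 1.842^0.3873 = 11 / 1.267 = 8.682
A = (30/8.682)^(1/0.3873) ⇒ ln A = ln(3.455)/0.3873 = 3.2013
A = e^3.2013 ≈ 24.56 km²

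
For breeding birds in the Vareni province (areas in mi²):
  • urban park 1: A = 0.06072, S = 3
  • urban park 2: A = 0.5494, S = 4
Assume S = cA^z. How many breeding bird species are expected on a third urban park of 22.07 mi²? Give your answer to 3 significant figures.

6.48

z = ln(4/3) / ln(0.5494/0.06072) = 0.2877 / 2.2026 = 0.1306
c = 3 / 0.06072^0.1306 = 3 / 0.6936 = 4.325
S₃ = 4.325 × 22.07^0.1306 = 4.325 × 1.498 ≈ 6.48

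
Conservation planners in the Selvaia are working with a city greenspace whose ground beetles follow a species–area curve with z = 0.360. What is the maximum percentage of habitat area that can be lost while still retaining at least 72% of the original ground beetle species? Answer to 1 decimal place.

59.8%

Need (A_new/A_old)^0.36 = 0.72, so A_new/A_old = 0.72^(1/0.36) = 0.72^2.778
ln(A_new/A_old) = ln 0.72 / 0.36 = -0.3285 / 0.36 = -0.9125
A_new/A_old = e^-0.9125 ≈ 0.4015
Fraction that can be lost = 1 − 0.4015 = 0.5985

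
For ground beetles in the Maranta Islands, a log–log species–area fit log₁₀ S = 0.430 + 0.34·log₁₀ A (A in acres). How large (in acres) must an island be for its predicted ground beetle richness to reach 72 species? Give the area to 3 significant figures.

72 = 2.692 × A^0.34  ⇒  A^0.34 = 72/2.692 = 26.75
ln A = ln(26.75) / 0.34 = 3.2866 / 0.34 = 9.6663
A = e^9.6663 ≈ 15777 acres

15800 acres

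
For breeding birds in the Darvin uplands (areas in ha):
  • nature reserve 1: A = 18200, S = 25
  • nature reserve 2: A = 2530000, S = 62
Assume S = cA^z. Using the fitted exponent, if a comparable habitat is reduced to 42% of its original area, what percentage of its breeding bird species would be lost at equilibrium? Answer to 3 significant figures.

14.8%

z = ln(62/25) / ln(2530000/18200) = 0.9083 / 4.9346 = 0.1841
S_new/S_old = (A_new/A_old)^z = 0.42^0.1841 = exp(0.1841 × -0.8675) = 0.8524
Fraction lost = 1 − 0.8524 = 0.1476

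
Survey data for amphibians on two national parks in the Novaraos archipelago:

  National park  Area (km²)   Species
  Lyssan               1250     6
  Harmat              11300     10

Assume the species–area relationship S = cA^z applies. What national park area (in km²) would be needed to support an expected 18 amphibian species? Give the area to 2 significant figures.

140000 km²

z = ln(10/6) / ln(11300/1250) = 0.5108 / 2.2017 = 0.2320
c = 6 / 1250^0.2320 = 6 / 5.23 = 1.147
A = (18/1.147)^(1/0.2320) ⇒ ln A = ln(15.69)/0.2320 = 11.8659
A = e^11.8659 ≈ 142332 km²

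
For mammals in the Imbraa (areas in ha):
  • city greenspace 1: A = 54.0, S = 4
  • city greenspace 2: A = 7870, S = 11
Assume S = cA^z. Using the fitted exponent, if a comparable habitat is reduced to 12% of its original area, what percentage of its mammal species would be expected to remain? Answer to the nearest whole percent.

65%

z = ln(11/4) / ln(7870/54) = 1.0116 / 4.9818 = 0.2031
S_new/S_old = (A_new/A_old)^z = 0.12^0.2031 = exp(0.2031 × -2.1203) = 0.6502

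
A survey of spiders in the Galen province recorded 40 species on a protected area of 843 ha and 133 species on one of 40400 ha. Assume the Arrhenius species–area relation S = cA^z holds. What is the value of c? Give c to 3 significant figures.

4.94

z = ln(S₂/S₁) / ln(A₂/A₁) = ln(133/40) / ln(40400/843) = 1.2015 / 3.8696 = 0.3105
c = S₁ / A₁^z = 40 / 843^0.3105 = 40 / 8.099 = 4.939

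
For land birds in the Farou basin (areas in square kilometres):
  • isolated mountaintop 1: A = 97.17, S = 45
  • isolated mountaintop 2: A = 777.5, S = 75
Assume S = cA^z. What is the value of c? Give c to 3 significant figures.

14.6

z = ln(S₂/S₁) / ln(A₂/A₁) = ln(75/45) / ln(777.5/97.17) = 0.5108 / 2.0796 = 0.2456
c = S₁ / A₁^z = 45 / 97.17^0.2456 = 45 / 3.078 = 14.62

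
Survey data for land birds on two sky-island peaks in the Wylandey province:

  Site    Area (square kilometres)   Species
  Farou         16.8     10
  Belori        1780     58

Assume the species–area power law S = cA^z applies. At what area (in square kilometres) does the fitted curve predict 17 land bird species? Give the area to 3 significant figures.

68.6 square kilometres

z = ln(58/10) / ln(1780/16.8) = 1.7579 / 4.6630 = 0.3770
c = 10 / 16.8^0.3770 = 10 / 2.897 = 3.452
A = (17/3.452)^(1/0.3770) ⇒ ln A = ln(4.925)/0.3770 = 4.2290
A = e^4.2290 ≈ 68.65 square kilometres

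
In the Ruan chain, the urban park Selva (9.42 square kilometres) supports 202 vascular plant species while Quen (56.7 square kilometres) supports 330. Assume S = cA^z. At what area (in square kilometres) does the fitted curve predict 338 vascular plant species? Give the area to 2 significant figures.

62 square kilometres

z = ln(330/202) / ln(56.7/9.42) = 0.4908 / 1.7949 = 0.2734
c = 202 / 9.42^0.2734 = 202 / 1.847 = 109.4
A = (338/109.4)^(1/0.2734) ⇒ ln A = ln(3.09)/0.2734 = 4.1254
A = e^4.1254 ≈ 61.89 square kilometres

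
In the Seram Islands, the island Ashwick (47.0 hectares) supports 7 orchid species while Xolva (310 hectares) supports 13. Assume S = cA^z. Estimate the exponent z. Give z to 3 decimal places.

Taking logs: ln S = ln c + z ln A, so z = (ln S₂ − ln S₁)/(ln A₂ − ln A₁).
z = ln(13/7) / ln(310/47) = ln(1.857) / ln(6.596) = 0.6190 / 1.8864 = 0.3282

0.328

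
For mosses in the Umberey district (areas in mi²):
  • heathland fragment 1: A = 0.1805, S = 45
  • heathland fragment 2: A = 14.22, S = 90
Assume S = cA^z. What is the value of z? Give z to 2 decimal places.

Taking logs: ln S = ln c + z ln A, so z = (ln S₂ − ln S₁)/(ln A₂ − ln A₁).
z = ln(90/45) / ln(14.22/0.1805) = ln(2) / ln(78.78) = 0.6931 / 4.3667 = 0.1587

0.16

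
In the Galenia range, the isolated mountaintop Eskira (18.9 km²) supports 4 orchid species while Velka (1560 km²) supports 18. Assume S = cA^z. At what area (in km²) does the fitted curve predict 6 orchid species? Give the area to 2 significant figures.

z = ln(18/4) / ln(1560/18.9) = 1.5041 / 4.4133 = 0.3408
c = 4 / 18.9^0.3408 = 4 / 2.723 = 1.469
A = (6/1.469)^(1/0.3408) ⇒ ln A = ln(4.084)/0.3408 = 4.1289
A = e^4.1289 ≈ 62.11 km²

62 km²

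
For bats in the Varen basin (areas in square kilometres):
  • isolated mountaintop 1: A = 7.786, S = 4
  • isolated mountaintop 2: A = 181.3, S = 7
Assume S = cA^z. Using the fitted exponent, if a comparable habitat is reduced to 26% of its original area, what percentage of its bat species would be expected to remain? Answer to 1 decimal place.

78.7%

z = ln(7/4) / ln(181.3/7.786) = 0.5596 / 3.1478 = 0.1778
S_new/S_old = (A_new/A_old)^z = 0.26^0.1778 = exp(0.1778 × -1.3471) = 0.787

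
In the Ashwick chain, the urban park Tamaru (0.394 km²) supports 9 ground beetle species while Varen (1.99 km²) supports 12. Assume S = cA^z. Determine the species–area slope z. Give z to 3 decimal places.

0.178

Taking logs: ln S = ln c + z ln A, so z = (ln S₂ − ln S₁)/(ln A₂ − ln A₁).
z = ln(12/9) / ln(1.99/0.394) = ln(1.333) / ln(5.051) = 0.2877 / 1.6195 = 0.1776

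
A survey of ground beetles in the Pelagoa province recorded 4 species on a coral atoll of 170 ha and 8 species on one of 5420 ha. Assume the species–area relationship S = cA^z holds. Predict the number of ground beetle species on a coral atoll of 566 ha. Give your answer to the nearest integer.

5

z = ln(8/4) / ln(5420/170) = 0.6931 / 3.4621 = 0.2002
c = 4 / 170^0.2002 = 4 / 2.796 = 1.431
S₃ = 1.431 × 566^0.2002 = 1.431 × 3.558 ≈ 5.089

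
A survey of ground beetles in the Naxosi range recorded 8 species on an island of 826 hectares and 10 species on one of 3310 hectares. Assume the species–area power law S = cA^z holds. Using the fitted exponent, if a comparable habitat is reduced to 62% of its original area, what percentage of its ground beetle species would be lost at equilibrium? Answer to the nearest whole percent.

7%

z = ln(10/8) / ln(3310/826) = 0.2231 / 1.3881 = 0.1608
S_new/S_old = (A_new/A_old)^z = 0.62^0.1608 = exp(0.1608 × -0.4780) = 0.926
Fraction lost = 1 − 0.926 = 0.07397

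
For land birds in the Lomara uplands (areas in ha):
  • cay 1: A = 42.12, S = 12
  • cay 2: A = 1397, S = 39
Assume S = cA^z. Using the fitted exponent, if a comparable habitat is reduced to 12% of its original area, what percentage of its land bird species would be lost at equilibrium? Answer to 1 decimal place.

51.0%

z = ln(39/12) / ln(1397/42.12) = 1.1787 / 3.5016 = 0.3366
S_new/S_old = (A_new/A_old)^z = 0.12^0.3366 = exp(0.3366 × -2.1203) = 0.4898
Fraction lost = 1 − 0.4898 = 0.5102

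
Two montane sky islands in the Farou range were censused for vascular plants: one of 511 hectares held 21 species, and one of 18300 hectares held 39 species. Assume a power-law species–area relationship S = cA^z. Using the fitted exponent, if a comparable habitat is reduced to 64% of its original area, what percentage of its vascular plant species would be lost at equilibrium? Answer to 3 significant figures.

z = ln(39/21) / ln(18300/511) = 0.6190 / 3.5783 = 0.1730
S_new/S_old = (A_new/A_old)^z = 0.64^0.1730 = exp(0.1730 × -0.4463) = 0.9257
Fraction lost = 1 − 0.9257 = 0.0743

7.43%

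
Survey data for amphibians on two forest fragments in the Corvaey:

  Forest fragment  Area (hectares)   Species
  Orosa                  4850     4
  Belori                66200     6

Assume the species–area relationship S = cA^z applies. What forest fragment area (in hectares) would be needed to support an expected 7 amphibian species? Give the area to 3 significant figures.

179000 hectares

z = ln(6/4) / ln(66200/4850) = 0.4055 / 2.6137 = 0.1551
c = 4 / 4850^0.1551 = 4 / 3.731 = 1.072
A = (7/1.072)^(1/0.1551) ⇒ ln A = ln(6.528)/0.1551 = 12.0941
A = e^12.0941 ≈ 178817 hectares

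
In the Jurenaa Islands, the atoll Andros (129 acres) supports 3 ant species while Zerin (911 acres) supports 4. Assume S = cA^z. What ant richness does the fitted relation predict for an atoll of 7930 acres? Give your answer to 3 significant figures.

5.50

z = ln(4/3) / ln(911/129) = 0.2877 / 1.9547 = 0.1472
c = 3 / 129^0.1472 = 3 / 2.045 = 1.467
S₃ = 1.467 × 7930^0.1472 = 1.467 × 3.749 ≈ 5.5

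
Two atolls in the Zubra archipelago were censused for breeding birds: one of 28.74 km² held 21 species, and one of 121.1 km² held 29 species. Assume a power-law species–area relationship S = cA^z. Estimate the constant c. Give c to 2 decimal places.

9.88

z = ln(S₂/S₁) / ln(A₂/A₁) = ln(29/21) / ln(121.1/28.74) = 0.3228 / 1.4383 = 0.2244
c = S₁ / A₁^z = 21 / 28.74^0.2244 = 21 / 2.125 = 9.884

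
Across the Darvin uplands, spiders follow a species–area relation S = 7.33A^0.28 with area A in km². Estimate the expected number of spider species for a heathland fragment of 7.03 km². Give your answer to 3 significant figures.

12.7

S = 7.33 × 7.03^0.28
ln S = ln 7.33 + 0.28 × ln 7.03 = 1.9920 + 0.28 × 1.9502 = 2.5380
S = e^2.5380 ≈ 12.65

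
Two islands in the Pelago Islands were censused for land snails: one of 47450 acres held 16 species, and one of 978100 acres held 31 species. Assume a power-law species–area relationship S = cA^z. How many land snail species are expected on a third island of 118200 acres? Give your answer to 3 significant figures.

19.5

z = ln(31/16) / ln(978100/47450) = 0.6614 / 3.0259 = 0.2186
c = 16 / 47450^0.2186 = 16 / 10.52 = 1.521
S₃ = 1.521 × 118200^0.2186 = 1.521 × 12.85 ≈ 19.53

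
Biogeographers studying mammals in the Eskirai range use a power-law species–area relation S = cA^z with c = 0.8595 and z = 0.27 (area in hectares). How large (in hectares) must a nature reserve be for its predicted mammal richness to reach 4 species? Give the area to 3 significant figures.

297 hectares

4 = 0.8595 × A^0.27  ⇒  A^0.27 = 4/0.8595 = 4.654
ln A = ln(4.654) / 0.27 = 1.5377 / 0.27 = 5.6952
A = e^5.6952 ≈ 297.4 hectares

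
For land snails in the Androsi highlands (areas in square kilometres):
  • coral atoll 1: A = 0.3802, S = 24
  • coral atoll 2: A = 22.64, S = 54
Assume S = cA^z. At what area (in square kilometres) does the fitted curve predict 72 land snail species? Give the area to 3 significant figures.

96.5 square kilometres

z = ln(54/24) / ln(22.64/0.3802) = 0.8109 / 4.0868 = 0.1984
c = 24 / 0.3802^0.1984 = 24 / 0.8254 = 29.08
A = (72/29.08)^(1/0.1984) ⇒ ln A = ln(2.476)/0.1984 = 4.5695
A = e^4.5695 ≈ 96.5 square kilometres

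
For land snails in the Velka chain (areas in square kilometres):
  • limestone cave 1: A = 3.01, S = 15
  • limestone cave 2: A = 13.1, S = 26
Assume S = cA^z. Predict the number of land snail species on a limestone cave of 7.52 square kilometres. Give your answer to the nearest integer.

21

z = ln(26/15) / ln(13.1/3.01) = 0.5500 / 1.4707 = 0.3740
c = 15 / 3.01^0.3740 = 15 / 1.51 = 9.934
S₃ = 9.934 × 7.52^0.3740 = 9.934 × 2.127 ≈ 21.13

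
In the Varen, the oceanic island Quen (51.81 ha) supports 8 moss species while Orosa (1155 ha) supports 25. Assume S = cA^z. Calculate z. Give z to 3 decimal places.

0.367

Taking logs: ln S = ln c + z ln A, so z = (ln S₂ − ln S₁)/(ln A₂ − ln A₁).
z = ln(25/8) / ln(1155/51.81) = ln(3.125) / ln(22.29) = 1.1394 / 3.1043 = 0.3671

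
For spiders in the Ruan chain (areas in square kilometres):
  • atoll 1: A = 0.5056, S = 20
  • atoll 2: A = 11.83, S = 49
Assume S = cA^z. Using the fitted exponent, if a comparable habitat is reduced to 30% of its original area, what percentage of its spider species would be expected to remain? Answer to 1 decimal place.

71.0%

z = ln(49/20) / ln(11.83/0.5056) = 0.8961 / 3.1526 = 0.2842
S_new/S_old = (A_new/A_old)^z = 0.3^0.2842 = exp(0.2842 × -1.2040) = 0.7102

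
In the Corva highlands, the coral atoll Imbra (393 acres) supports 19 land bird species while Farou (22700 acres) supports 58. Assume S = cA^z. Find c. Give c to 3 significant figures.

3.67

z = ln(S₂/S₁) / ln(A₂/A₁) = ln(58/19) / ln(22700/393) = 1.1160 / 4.0563 = 0.2751
c = S₁ / A₁^z = 19 / 393^0.2751 = 19 / 5.174 = 3.673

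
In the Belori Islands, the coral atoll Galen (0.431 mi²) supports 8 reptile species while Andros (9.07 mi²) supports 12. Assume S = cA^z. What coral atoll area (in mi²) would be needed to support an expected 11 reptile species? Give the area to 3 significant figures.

4.72 mi²

z = ln(12/8) / ln(9.07/0.431) = 0.4055 / 3.0466 = 0.1331
c = 8 / 0.431^0.1331 = 8 / 0.894 = 8.948
A = (11/8.948)^(1/0.1331) ⇒ ln A = ln(1.229)/0.1331 = 1.5512
A = e^1.5512 ≈ 4.717 mi²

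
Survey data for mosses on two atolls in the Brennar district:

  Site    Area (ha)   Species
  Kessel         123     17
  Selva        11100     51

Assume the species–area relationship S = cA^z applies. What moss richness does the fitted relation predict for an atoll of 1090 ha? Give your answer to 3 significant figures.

28.9

z = ln(51/17) / ln(11100/123) = 1.0986 / 4.5025 = 0.2440
c = 17 / 123^0.2440 = 17 / 3.235 = 5.254
S₃ = 5.254 × 1090^0.2440 = 5.254 × 5.51 ≈ 28.95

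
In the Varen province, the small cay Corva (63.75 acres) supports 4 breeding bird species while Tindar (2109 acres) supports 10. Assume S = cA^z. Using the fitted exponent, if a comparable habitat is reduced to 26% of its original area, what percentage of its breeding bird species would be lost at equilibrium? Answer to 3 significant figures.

29.7%

z = ln(10/4) / ln(2109/63.75) = 0.9163 / 3.4990 = 0.2619
S_new/S_old = (A_new/A_old)^z = 0.26^0.2619 = exp(0.2619 × -1.3471) = 0.7027
Fraction lost = 1 − 0.7027 = 0.2973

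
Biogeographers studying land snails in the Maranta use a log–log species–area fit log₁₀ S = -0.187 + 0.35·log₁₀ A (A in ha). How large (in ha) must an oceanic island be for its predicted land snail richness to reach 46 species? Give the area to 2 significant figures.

190000 ha

46 = 0.6501 × A^0.35  ⇒  A^0.35 = 46/0.6501 = 70.76
ln A = ln(70.76) / 0.35 = 4.2592 / 0.35 = 12.1692
A = e^12.1692 ≈ 192762 ha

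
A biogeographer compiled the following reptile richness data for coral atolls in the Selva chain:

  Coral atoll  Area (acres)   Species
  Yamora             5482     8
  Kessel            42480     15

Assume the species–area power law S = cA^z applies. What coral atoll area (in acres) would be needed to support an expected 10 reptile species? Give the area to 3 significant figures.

z = ln(15/8) / ln(42480/5482) = 0.6286 / 2.0476 = 0.3070
c = 8 / 5482^0.3070 = 8 / 14.06 = 0.5691
A = (10/0.5691)^(1/0.3070) ⇒ ln A = ln(17.57)/0.3070 = 9.3361
A = e^9.3361 ≈ 11340 acres

11300 acres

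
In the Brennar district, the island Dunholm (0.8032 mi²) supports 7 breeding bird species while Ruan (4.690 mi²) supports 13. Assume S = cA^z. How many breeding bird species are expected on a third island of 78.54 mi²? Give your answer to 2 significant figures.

z = ln(13/7) / ln(4.69/0.8032) = 0.6190 / 1.7646 = 0.3508
c = 7 / 0.8032^0.3508 = 7 / 0.926 = 7.559
S₃ = 7.559 × 78.54^0.3508 = 7.559 × 4.622 ≈ 34.94

35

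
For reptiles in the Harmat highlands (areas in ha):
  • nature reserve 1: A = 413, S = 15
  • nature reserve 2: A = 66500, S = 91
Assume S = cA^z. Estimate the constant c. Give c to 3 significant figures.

z = ln(S₂/S₁) / ln(A₂/A₁) = ln(91/15) / ln(66500/413) = 1.8028 / 5.0815 = 0.3548
c = S₁ / A₁^z = 15 / 413^0.3548 = 15 / 8.474 = 1.77

1.77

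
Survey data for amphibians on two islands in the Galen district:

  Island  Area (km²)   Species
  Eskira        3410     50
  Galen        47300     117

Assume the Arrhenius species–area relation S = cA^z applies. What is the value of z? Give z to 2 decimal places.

0.32

Taking logs: ln S = ln c + z ln A, so z = (ln S₂ − ln S₁)/(ln A₂ − ln A₁).
z = ln(117/50) / ln(47300/3410) = ln(2.34) / ln(13.87) = 0.8502 / 2.6298 = 0.3233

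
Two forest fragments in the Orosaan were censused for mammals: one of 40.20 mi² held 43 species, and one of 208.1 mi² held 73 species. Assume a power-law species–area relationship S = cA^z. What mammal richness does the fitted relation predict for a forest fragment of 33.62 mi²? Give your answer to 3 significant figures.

z = ln(73/43) / ln(208.1/40.2) = 0.5293 / 1.6442 = 0.3219
c = 43 / 40.2^0.3219 = 43 / 3.284 = 13.09
S₃ = 13.09 × 33.62^0.3219 = 13.09 × 3.1 ≈ 40.6

40.6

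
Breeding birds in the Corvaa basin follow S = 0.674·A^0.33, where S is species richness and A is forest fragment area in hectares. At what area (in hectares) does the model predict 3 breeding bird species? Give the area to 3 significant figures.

3 = 0.674 × A^0.33  ⇒  A^0.33 = 3/0.674 = 4.451
ln A = ln(4.451) / 0.33 = 1.4931 / 0.33 = 4.5247
A = e^4.5247 ≈ 92.26 hectares

92.3 hectares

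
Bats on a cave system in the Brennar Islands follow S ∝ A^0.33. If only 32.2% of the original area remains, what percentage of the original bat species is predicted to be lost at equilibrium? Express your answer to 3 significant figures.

31.2%

S_new/S_old = (A_new/A_old)^z = 0.322^0.33
= exp(0.33 × ln 0.322) = exp(0.33 × -1.1332) = exp(-0.3740) ≈ 0.688
Fraction lost = 1 − 0.688 = 0.312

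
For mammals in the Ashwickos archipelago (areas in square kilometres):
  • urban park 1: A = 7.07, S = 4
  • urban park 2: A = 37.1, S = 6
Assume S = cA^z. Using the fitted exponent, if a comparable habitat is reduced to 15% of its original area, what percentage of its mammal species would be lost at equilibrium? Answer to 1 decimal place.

37.1%

z = ln(6/4) / ln(37.1/7.07) = 0.4055 / 1.6578 = 0.2446
S_new/S_old = (A_new/A_old)^z = 0.15^0.2446 = exp(0.2446 × -1.8971) = 0.6288
Fraction lost = 1 − 0.6288 = 0.3712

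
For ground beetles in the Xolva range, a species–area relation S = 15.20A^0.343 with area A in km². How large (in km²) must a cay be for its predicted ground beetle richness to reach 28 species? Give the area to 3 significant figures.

5.94 km²

28 = 15.2 × A^0.343  ⇒  A^0.343 = 28/15.2 = 1.842
ln A = ln(1.842) / 0.343 = 0.6109 / 0.343 = 1.7811
A = e^1.7811 ≈ 5.936 km²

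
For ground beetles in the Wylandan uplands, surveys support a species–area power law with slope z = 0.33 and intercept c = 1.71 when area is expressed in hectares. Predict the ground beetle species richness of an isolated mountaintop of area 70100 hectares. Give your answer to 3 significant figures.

S = 1.71 × 70100^0.33
ln S = ln 1.71 + 0.33 × ln 70100 = 0.5365 + 0.33 × 11.1577 = 4.2185
S = e^4.2185 ≈ 67.93

67.9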